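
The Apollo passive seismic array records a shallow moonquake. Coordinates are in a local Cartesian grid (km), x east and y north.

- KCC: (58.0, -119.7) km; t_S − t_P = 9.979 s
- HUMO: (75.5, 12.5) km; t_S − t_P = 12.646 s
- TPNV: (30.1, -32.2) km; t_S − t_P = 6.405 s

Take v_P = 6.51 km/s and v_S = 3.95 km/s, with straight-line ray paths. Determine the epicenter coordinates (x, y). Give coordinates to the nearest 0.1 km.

Distance from S−P lag: d = Δt · v_P v_S / (v_P − v_S) = Δt · (6.51·3.95)/(6.51−3.95) ≈ 10.0447·Δt.
So d_KCC = 100.24, d_HUMO = 127.03, d_TPNV = 64.34 km.
Circle about each station: (x − 58.0)² + (y + 119.7)² = 100.24²; (x − 75.5)² + (y − 12.5)² = 127.03²; (x − 30.1)² + (y + 32.2)² = 64.34².
Subtracting the KCC equation from the HUMO and TPNV equations removes the quadratic terms:
35.0 x + 264.4 y = -17924.15
-55.8 x + 175.0 y = -9840.82
Solving the 2×2 system: x ≈ -25.6, y ≈ -64.4 km.

-25.6 km east, -64.4 km north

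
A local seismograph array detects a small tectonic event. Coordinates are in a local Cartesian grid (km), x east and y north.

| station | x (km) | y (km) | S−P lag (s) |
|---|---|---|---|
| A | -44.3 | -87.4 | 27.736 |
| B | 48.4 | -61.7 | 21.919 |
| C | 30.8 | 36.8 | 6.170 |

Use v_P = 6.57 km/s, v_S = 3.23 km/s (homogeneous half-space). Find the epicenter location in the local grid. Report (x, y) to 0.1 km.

Distance from S−P lag: d = Δt · v_P v_S / (v_P − v_S) = Δt · (6.57·3.23)/(6.57−3.23) ≈ 6.3536·Δt.
So d_A = 176.22, d_B = 139.27, d_C = 39.20 km.
Circle about each station: (x + 44.3)² + (y + 87.4)² = 176.22²; (x − 48.4)² + (y + 61.7)² = 139.27²; (x − 30.8)² + (y − 36.8)² = 39.20².
Subtracting the A equation from the B and C equations removes the quadratic terms:
185.4 x + 51.4 y = 8205.56
150.2 x + 248.4 y = 22218.48
Solving the 2×2 system: x ≈ 23.4, y ≈ 75.3 km.
Check against A (with the unrounded x, y): √((x + 44.3)²+(y + 87.4)²) = 176.22 ≈ 176.22 km. ✓

x ≈ 23.4 km, y ≈ 75.3 km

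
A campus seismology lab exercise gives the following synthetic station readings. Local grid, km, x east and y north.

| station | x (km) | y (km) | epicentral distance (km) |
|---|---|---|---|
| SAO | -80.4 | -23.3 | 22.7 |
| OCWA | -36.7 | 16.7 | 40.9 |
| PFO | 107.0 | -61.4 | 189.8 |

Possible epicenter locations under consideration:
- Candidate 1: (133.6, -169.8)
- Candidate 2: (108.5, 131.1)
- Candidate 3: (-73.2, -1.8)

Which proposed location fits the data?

Candidate 3

For each candidate, compare |candidate − station| to the reported distance:
Candidate 1: residuals SAO 236.6, OCWA 211.7, PFO 78.2 → max 236.6 km
Candidate 2: residuals SAO 221.3, OCWA 144.0, PFO 2.7 → max 221.3 km
Candidate 3: residuals SAO 0.0, OCWA 0.0, PFO 0.0 → max 0.0 km
Only Candidate 3 has all residuals ≈ 0.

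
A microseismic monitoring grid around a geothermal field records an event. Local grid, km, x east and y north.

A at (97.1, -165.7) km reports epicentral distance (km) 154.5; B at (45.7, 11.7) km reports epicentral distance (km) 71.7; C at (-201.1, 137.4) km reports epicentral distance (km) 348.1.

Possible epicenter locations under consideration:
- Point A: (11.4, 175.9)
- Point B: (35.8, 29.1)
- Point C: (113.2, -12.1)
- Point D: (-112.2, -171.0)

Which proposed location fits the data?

For each candidate, compare |candidate − station| to the reported distance:
Point A: residuals A 197.7, B 96.0, C 132.1 → max 197.7 km
Point B: residuals A 49.7, B 51.7, C 87.6 → max 87.6 km
Point C: residuals A 0.1, B 0.1, C 0.1 → max 0.1 km
Point D: residuals A 54.9, B 169.8, C 27.1 → max 169.8 km
Only Point C has all residuals ≈ 0.

Point C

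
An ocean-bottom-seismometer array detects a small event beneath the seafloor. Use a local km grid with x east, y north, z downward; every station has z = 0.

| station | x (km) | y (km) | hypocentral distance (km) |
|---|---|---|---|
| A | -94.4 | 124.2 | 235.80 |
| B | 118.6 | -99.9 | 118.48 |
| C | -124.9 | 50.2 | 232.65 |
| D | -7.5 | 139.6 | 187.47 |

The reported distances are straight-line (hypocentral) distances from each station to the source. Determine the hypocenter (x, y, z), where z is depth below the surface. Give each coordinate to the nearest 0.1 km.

x ≈ 91.1 km, y ≈ -5.5 km, depth ≈ 66.1 km

Each station gives a sphere (x−x_i)² + (y−y_i)² + z² = d_i² (stations at z=0).
Subtracting the A sphere from B and C: z² cancels, leaving linear equations in x and y:
426.0 x − 448.2 y = 41273.10
-61.0 x − 148.0 y = -4741.33
Solving: x ≈ 91.090, y ≈ -5.508 km (keep extra digits for the depth step; rounded: 91.1, -5.5).
Then from the A sphere: z² = 235.80² − (x + 94.4)² − (y − 124.2)² with x = 91.090, y = -5.508, so z ≈ 66.113 ≈ 66.1 km.
Check against D (with the unrounded solution): distance 187.48 ≈ 187.47 km. ✓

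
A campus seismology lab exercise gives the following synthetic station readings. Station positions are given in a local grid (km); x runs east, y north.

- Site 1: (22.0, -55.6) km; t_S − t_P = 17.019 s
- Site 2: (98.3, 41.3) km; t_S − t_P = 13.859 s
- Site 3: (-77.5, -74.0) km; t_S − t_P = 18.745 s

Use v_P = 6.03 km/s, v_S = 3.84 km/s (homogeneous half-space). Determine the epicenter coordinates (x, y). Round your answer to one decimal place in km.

Distance from S−P lag: d = Δt · v_P v_S / (v_P − v_S) = Δt · (6.03·3.84)/(6.03−3.84) ≈ 10.5732·Δt.
So d_Site 1 = 179.94, d_Site 2 = 146.53, d_Site 3 = 198.19 km.
Circle about each station: (x − 22.0)² + (y + 55.6)² = 179.94²; (x − 98.3)² + (y − 41.3)² = 146.53²; (x + 77.5)² + (y + 74.0)² = 198.19².
Subtracting the Site 1 equation from the Site 2 and Site 3 equations removes the quadratic terms:
152.6 x + 193.8 y = 18700.58
-199.0 x − 36.8 y = 1006.02
Solving the 2×2 system: x ≈ -26.8, y ≈ 117.6 km.

x ≈ -26.8 km, y ≈ 117.6 km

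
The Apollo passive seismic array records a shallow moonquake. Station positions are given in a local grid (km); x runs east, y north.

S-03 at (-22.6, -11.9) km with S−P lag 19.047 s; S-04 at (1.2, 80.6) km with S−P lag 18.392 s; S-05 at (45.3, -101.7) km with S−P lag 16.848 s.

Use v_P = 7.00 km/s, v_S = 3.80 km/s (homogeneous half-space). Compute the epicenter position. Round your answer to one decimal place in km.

134.7 km east, 6.1 km north

Distance from S−P lag: d = Δt · v_P v_S / (v_P − v_S) = Δt · (7.00·3.80)/(7.00−3.80) ≈ 8.3125·Δt.
So d_S-03 = 158.33, d_S-04 = 152.88, d_S-05 = 140.05 km.
Circle about each station: (x + 22.6)² + (y + 11.9)² = 158.33²; (x − 1.2)² + (y − 80.6)² = 152.88²; (x − 45.3)² + (y + 101.7)² = 140.05².
Subtracting pairs of circle equations eliminates x²+y² and gives linear equations (the radical axes):
47.6 x + 185.0 y = 7541.52
135.8 x − 179.6 y = 17197.00
Solving the 2×2 system: x ≈ 134.7, y ≈ 6.1 km.
Check against S-03 (with the unrounded x, y): √((x + 22.6)²+(y + 11.9)²) = 158.34 ≈ 158.33 km. ✓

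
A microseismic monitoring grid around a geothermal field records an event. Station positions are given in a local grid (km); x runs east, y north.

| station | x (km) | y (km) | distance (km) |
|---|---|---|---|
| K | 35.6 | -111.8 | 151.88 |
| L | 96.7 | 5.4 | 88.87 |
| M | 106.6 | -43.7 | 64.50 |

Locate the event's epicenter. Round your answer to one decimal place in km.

Circle about each station: (x − 35.6)² + (y + 111.8)² = 151.88²; (x − 96.7)² + (y − 5.4)² = 88.87²; (x − 106.6)² + (y + 43.7)² = 64.50².
Subtracting pairs of circle equations eliminates x²+y² and gives linear equations (the radical axes):
122.2 x + 234.4 y = 10783.11
142.0 x + 136.2 y = 18413.93
Solving the 2×2 system: x ≈ 171.1, y ≈ -43.2 km.

(171.1, -43.2)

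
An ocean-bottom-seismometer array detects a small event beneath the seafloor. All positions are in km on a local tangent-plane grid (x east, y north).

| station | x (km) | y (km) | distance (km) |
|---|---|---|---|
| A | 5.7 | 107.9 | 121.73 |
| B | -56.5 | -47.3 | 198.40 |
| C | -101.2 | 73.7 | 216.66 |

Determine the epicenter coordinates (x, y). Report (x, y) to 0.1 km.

Circle about each station: (x − 5.7)² + (y − 107.9)² = 121.73²; (x + 56.5)² + (y + 47.3)² = 198.40²; (x + 101.2)² + (y − 73.7)² = 216.66².
Subtracting the A equation from the B and C equations removes the quadratic terms:
-124.4 x − 310.4 y = -30789.73
-213.8 x − 68.4 y = -28125.13
Solving the 2×2 system: x ≈ 114.5, y ≈ 53.3 km.

x ≈ 114.5 km, y ≈ 53.3 km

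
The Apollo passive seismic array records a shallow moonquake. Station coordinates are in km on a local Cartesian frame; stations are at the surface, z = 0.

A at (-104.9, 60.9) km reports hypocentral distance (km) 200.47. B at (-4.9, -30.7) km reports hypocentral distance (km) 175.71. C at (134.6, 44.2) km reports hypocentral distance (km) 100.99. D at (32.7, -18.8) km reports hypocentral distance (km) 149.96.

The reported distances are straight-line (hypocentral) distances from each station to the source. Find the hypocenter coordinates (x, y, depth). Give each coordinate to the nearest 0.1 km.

x ≈ 81.7 km, y ≈ 113.4 km, depth ≈ 51.1 km

Each station gives a sphere (x−x_i)² + (y−y_i)² + z² = d_i² (stations at z=0).
Subtracting the A sphere from B and C: z² cancels, leaving linear equations in x and y:
200.0 x − 183.2 y = -4432.10
479.0 x − 33.4 y = 35347.22
Solving: x ≈ 81.700, y ≈ 113.385 km (keep extra digits for the depth step; rounded: 81.7, 113.4).
Then from the A sphere: z² = 200.47² − (x + 104.9)² − (y − 60.9)² with x = 81.700, y = 113.385, so z ≈ 51.127 ≈ 51.1 km.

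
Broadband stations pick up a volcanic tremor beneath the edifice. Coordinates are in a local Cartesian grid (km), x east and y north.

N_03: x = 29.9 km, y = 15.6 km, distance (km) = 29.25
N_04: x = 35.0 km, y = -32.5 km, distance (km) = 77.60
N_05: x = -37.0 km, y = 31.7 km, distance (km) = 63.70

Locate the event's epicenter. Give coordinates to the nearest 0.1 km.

(25.4, 44.5)

Circle about each station: (x − 29.9)² + (y − 15.6)² = 29.25²; (x − 35.0)² + (y + 32.5)² = 77.60²; (x + 37.0)² + (y − 31.7)² = 63.70².
Subtracting the N_03 equation from the N_04 and N_05 equations removes the quadratic terms:
10.2 x − 96.2 y = -4022.32
-133.8 x + 32.2 y = -1965.61
Solving the 2×2 system: x ≈ 25.4, y ≈ 44.5 km.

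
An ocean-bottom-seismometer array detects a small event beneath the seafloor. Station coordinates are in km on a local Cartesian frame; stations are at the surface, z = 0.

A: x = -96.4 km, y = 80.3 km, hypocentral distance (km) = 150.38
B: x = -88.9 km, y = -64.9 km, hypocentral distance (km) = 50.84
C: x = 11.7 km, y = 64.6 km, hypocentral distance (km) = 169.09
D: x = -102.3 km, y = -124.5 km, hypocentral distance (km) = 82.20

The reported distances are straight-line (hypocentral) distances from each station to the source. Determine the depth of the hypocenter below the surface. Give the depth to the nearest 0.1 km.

Each station gives a sphere (x−x_i)² + (y−y_i)² + z² = d_i² (stations at z=0).
Subtracting the A sphere from B and C: z² cancels, leaving linear equations in x and y:
15.0 x − 290.4 y = 16403.61
216.2 x − 31.4 y = -17408.28
Solving: x ≈ -89.394, y ≈ -61.104 km (keep extra digits for the depth step; rounded: -89.4, -61.1).
Then from the A sphere: z² = 150.38² − (x + 96.4)² − (y − 80.3)² with x = -89.394, y = -61.104, so z ≈ 50.695 ≈ 50.7 km.

depth ≈ 50.7 km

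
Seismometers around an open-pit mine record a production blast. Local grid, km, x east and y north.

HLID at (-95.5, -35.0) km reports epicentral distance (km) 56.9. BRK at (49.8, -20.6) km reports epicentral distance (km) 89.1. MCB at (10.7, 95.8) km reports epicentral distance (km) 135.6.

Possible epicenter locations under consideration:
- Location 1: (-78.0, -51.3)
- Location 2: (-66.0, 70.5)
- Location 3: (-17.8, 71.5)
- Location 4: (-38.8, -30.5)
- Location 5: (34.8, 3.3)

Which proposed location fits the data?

For each candidate, compare |candidate − station| to the reported distance:
Location 1: residuals HLID 33.0, BRK 42.3, MCB 36.2 → max 42.3 km
Location 2: residuals HLID 52.6, BRK 58.2, MCB 54.8 → max 58.2 km
Location 3: residuals HLID 74.9, BRK 25.1, MCB 98.1 → max 98.1 km
Location 4: residuals HLID 0.0, BRK 0.1, MCB 0.1 → max 0.1 km
Location 5: residuals HLID 78.9, BRK 60.9, MCB 40.0 → max 78.9 km
Only Location 4 has all residuals ≈ 0.

Location 4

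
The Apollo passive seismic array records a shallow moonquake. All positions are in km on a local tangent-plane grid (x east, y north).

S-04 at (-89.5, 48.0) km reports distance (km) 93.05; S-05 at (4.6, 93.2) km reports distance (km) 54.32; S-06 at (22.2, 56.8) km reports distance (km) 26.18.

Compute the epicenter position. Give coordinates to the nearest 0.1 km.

Circle about each station: (x + 89.5)² + (y − 48.0)² = 93.05²; (x − 4.6)² + (y − 93.2)² = 54.32²; (x − 22.2)² + (y − 56.8)² = 26.18².
Subtracting pairs of circle equations eliminates x²+y² and gives linear equations (the radical axes):
188.2 x + 90.4 y = 4100.79
223.4 x + 17.6 y = 1377.74
Solving the 2×2 system: x ≈ 3.1, y ≈ 38.9 km.
Check against S-04 (with the unrounded x, y): √((x + 89.5)²+(y − 48.0)²) = 93.05 ≈ 93.05 km. ✓

3.1 km east, 38.9 km north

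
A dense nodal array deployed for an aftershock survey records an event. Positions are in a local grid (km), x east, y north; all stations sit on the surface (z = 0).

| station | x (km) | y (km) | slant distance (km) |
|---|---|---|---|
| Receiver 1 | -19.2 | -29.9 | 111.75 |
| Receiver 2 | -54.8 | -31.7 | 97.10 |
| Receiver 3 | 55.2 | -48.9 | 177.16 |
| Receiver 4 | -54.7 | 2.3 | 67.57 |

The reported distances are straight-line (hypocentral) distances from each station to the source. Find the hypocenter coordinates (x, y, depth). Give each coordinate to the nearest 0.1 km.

x ≈ -84.4 km, y ≈ 56.9 km, depth ≈ 26.5 km

Each station gives a sphere (x−x_i)² + (y−y_i)² + z² = d_i² (stations at z=0).
Subtracting the Receiver 1 sphere from Receiver 2 and Receiver 3: z² cancels, leaving linear equations in x and y:
-71.2 x − 3.6 y = 5804.93
148.8 x − 38.0 y = -14722.00
Solving: x ≈ -84.407, y ≈ 56.901 km (keep extra digits for the depth step; rounded: -84.4, 56.9).
Then from the Receiver 1 sphere: z² = 111.75² − (x + 19.2)² − (y + 29.9)² with x = -84.407, y = 56.901, so z ≈ 26.490 ≈ 26.5 km.
Check against Receiver 4 (with the unrounded solution): distance 67.57 ≈ 67.57 km. ✓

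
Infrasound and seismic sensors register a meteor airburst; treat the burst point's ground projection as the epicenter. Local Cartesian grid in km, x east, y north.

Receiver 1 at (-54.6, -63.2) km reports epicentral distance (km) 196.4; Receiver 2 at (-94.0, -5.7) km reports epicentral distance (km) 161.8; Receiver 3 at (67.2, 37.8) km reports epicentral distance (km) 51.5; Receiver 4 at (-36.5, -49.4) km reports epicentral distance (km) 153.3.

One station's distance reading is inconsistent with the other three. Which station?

Receiver 1

Solve using three stations at a time. Using Receiver 2, Receiver 3, Receiver 4 (subtract circle equations pairwise → linear system) gives (x, y) ≈ (41.7, 82.5).
Distances from that point to each station vs reported:
  Receiver 1: calculated 174.6 vs reported 196.4 → residual 21.8 km
  Receiver 2: calculated 161.8 vs reported 161.8 → residual 0.0 km
  Receiver 3: calculated 51.5 vs reported 51.5 → residual 0.0 km
  Receiver 4: calculated 153.3 vs reported 153.3 → residual 0.0 km
Receiver 2, Receiver 3, Receiver 4 are mutually consistent (residuals ≈ 0); Receiver 1 is off by 21.8 km.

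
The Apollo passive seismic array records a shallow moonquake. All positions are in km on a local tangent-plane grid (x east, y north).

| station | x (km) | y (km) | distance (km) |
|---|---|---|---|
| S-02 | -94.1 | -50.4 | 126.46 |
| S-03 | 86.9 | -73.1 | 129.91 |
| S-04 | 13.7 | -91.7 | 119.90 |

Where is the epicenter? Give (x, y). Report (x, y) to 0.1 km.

Circle about each station: (x + 94.1)² + (y + 50.4)² = 126.46²; (x − 86.9)² + (y + 73.1)² = 129.91²; (x − 13.7)² + (y + 91.7)² = 119.90².
Subtracting the S-02 equation from the S-03 and S-04 equations removes the quadratic terms:
362.0 x − 45.4 y = 615.77
215.6 x − 82.6 y = -1182.27
Solving the 2×2 system: x ≈ 5.2, y ≈ 27.9 km.

5.2 km east, 27.9 km north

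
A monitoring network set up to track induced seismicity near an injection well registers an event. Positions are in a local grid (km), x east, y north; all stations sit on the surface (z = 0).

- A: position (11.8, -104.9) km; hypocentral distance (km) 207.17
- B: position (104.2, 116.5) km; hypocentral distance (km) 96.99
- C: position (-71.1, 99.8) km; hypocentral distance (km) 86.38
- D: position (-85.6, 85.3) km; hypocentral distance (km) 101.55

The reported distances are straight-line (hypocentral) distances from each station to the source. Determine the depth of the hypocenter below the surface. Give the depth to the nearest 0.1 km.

Each station gives a sphere (x−x_i)² + (y−y_i)² + z² = d_i² (stations at z=0).
Subtracting the A sphere from B and C: z² cancels, leaving linear equations in x and y:
184.8 x + 442.8 y = 46798.99
-165.8 x + 409.4 y = 39329.90
Solving: x ≈ 11.700, y ≈ 100.806 km (keep extra digits for the depth step; rounded: 11.7, 100.8).
Then from the A sphere: z² = 207.17² − (x − 11.8)² − (y + 104.9)² with x = 11.700, y = 100.806, so z ≈ 24.585 ≈ 24.6 km.

depth ≈ 24.6 km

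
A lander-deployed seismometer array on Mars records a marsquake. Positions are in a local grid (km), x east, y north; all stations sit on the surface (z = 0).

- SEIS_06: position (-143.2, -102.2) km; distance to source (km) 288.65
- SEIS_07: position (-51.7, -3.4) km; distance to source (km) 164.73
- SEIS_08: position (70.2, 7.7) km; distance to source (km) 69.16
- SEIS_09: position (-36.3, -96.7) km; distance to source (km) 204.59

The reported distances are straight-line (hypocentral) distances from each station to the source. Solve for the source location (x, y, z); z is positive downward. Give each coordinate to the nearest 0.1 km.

Each station gives a sphere (x−x_i)² + (y−y_i)² + z² = d_i² (stations at z=0).
Subtracting the SEIS_06 sphere from SEIS_07 and SEIS_08: z² cancels, leaving linear equations in x and y:
183.0 x + 197.6 y = 27916.22
426.8 x + 219.8 y = 52571.97
Solving: x ≈ 96.396, y ≈ 52.003 km (keep extra digits for the depth step; rounded: 96.4, 52.0).
Then from the SEIS_06 sphere: z² = 288.65² − (x + 143.2)² − (y + 102.2)² with x = 96.396, y = 52.003, so z ≈ 46.195 ≈ 46.2 km.

(96.4, 52.0, 46.2)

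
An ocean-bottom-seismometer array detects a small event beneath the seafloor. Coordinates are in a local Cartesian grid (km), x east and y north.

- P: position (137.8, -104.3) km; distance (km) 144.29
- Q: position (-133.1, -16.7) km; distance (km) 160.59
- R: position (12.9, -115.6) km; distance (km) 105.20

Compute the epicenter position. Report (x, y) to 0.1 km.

x ≈ 27.4 km, y ≈ -11.4 km

Circle about each station: (x − 137.8)² + (y + 104.3)² = 144.29²; (x + 133.1)² + (y + 16.7)² = 160.59²; (x − 12.9)² + (y + 115.6)² = 105.20².
Subtracting the P equation from the Q and R equations removes the quadratic terms:
-541.8 x + 175.2 y = -16842.37
-249.8 x − 22.6 y = -6585.00
Solving the 2×2 system: x ≈ 27.4, y ≈ -11.4 km.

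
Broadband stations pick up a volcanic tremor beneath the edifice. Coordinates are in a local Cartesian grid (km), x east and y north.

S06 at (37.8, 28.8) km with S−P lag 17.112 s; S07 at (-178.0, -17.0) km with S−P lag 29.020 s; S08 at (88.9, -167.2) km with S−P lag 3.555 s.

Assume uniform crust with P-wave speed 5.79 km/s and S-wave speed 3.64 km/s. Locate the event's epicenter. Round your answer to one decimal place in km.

Distance from S−P lag: d = Δt · v_P v_S / (v_P − v_S) = Δt · (5.79·3.64)/(5.79−3.64) ≈ 9.8026·Δt.
So d_S06 = 167.74, d_S07 = 284.47, d_S08 = 34.85 km.
Circle about each station: (x − 37.8)² + (y − 28.8)² = 167.74²; (x + 178.0)² + (y + 17.0)² = 284.47²; (x − 88.9)² + (y + 167.2)² = 34.85².
Subtracting pairs of circle equations eliminates x²+y² and gives linear equations (the radical axes):
-431.6 x − 91.6 y = -23071.75
102.2 x − 392.0 y = 60522.96
Solving the 2×2 system: x ≈ 81.7, y ≈ -133.1 km.

x ≈ 81.7 km, y ≈ -133.1 km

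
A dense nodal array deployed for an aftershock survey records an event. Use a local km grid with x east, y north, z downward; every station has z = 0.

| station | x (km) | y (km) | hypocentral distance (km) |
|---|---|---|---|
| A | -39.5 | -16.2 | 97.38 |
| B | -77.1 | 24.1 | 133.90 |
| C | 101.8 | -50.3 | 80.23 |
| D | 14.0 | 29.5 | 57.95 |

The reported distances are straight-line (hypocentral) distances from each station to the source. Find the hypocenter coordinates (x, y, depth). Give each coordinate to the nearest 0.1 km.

Each station gives a sphere (x−x_i)² + (y−y_i)² + z² = d_i² (stations at z=0).
Subtracting the A sphere from B and C: z² cancels, leaving linear equations in x and y:
-75.2 x + 80.6 y = -3743.82
282.6 x − 68.2 y = 14116.65
Solving: x ≈ 50.002, y ≈ 0.202 km (keep extra digits for the depth step; rounded: 50.0, 0.2).
Then from the A sphere: z² = 97.38² − (x + 39.5)² − (y + 16.2)² with x = 50.002, y = 0.202, so z ≈ 34.688 ≈ 34.7 km.

(50.0, 0.2, 34.7)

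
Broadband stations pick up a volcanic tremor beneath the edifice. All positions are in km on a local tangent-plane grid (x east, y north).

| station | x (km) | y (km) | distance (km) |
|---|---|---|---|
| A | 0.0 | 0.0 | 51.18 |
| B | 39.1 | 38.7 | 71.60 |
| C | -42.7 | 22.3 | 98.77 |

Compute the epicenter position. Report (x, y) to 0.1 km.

x ≈ 39.2 km, y ≈ -32.9 km

Circle about each station: x² + y² = 51.18²; (x − 39.1)² + (y − 38.7)² = 71.60²; (x + 42.7)² + (y − 22.3)² = 98.77².
Subtracting pairs of circle equations eliminates x²+y² and gives linear equations (the radical axes):
78.2 x + 77.4 y = 519.33
-85.4 x + 44.6 y = -4815.54
Solving the 2×2 system: x ≈ 39.2, y ≈ -32.9 km.
Check against A (with the unrounded x, y): √(x²+y²) = 51.18 ≈ 51.18 km. ✓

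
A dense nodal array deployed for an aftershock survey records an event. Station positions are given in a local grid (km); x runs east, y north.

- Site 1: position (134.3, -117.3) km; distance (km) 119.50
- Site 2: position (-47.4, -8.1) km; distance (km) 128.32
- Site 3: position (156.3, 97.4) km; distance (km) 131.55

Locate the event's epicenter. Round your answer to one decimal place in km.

Circle about each station: (x − 134.3)² + (y + 117.3)² = 119.50²; (x + 47.4)² + (y + 8.1)² = 128.32²; (x − 156.3)² + (y − 97.4)² = 131.55².
Subtracting the Site 1 equation from the Site 2 and Site 3 equations removes the quadratic terms:
-363.4 x + 218.4 y = -31669.18
44.0 x + 429.4 y = -904.48
Solving the 2×2 system: x ≈ 80.9, y ≈ -10.4 km.
Check against Site 1 (with the unrounded x, y): √((x − 134.3)²+(y + 117.3)²) = 119.50 ≈ 119.50 km. ✓

80.9 km east, -10.4 km north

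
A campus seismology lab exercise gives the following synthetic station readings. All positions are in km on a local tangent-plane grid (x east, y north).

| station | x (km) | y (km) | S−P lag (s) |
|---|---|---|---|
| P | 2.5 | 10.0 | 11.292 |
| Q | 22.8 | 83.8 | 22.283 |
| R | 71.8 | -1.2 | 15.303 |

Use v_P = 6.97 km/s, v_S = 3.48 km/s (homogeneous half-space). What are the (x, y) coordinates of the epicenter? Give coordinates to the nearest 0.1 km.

(-11.6, -67.2)

Distance from S−P lag: d = Δt · v_P v_S / (v_P − v_S) = Δt · (6.97·3.48)/(6.97−3.48) ≈ 6.9500·Δt.
So d_P = 78.48, d_Q = 154.87, d_R = 106.36 km.
Circle about each station: (x − 2.5)² + (y − 10.0)² = 78.48²; (x − 22.8)² + (y − 83.8)² = 154.87²; (x − 71.8)² + (y + 1.2)² = 106.36².
Subtracting the P equation from the Q and R equations removes the quadratic terms:
40.6 x + 147.6 y = -10389.58
138.6 x − 22.4 y = -102.91
Solving the 2×2 system: x ≈ -11.6, y ≈ -67.2 km.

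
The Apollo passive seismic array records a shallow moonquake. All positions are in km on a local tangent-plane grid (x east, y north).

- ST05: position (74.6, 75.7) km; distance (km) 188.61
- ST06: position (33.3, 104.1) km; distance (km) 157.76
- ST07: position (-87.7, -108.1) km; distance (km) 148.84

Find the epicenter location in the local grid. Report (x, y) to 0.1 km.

x ≈ -110.4 km, y ≈ 39.0 km

Circle about each station: (x − 74.6)² + (y − 75.7)² = 188.61²; (x − 33.3)² + (y − 104.1)² = 157.76²; (x + 87.7)² + (y + 108.1)² = 148.84².
Subtracting pairs of circle equations eliminates x²+y² and gives linear equations (the radical axes):
-82.6 x + 56.8 y = 11335.56
-324.6 x − 367.6 y = 21501.64
Solving the 2×2 system: x ≈ -110.4, y ≈ 39.0 km.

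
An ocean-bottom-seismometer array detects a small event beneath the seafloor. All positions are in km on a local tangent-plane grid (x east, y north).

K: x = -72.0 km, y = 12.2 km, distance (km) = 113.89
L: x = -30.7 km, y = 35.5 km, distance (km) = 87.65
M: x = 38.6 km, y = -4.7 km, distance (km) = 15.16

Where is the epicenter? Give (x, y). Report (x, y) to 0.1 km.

x ≈ 37.3 km, y ≈ -19.8 km

Circle about each station: (x + 72.0)² + (y − 12.2)² = 113.89²; (x + 30.7)² + (y − 35.5)² = 87.65²; (x − 38.6)² + (y + 4.7)² = 15.16².
Subtracting the K equation from the L and M equations removes the quadratic terms:
82.6 x + 46.6 y = 2158.31
221.2 x − 33.8 y = 8920.32
Solving the 2×2 system: x ≈ 37.3, y ≈ -19.8 km.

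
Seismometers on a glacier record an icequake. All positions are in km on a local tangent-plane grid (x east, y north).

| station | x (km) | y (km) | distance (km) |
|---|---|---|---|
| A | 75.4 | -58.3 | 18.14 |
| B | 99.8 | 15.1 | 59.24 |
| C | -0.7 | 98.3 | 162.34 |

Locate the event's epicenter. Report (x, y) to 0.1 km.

(82.0, -41.4)

Circle about each station: (x − 75.4)² + (y + 58.3)² = 18.14²; (x − 99.8)² + (y − 15.1)² = 59.24²; (x + 0.7)² + (y − 98.3)² = 162.34².
Subtracting the A equation from the B and C equations removes the quadratic terms:
48.8 x + 146.8 y = -2076.32
-152.2 x + 313.2 y = -25445.89
Solving the 2×2 system: x ≈ 82.0, y ≈ -41.4 km.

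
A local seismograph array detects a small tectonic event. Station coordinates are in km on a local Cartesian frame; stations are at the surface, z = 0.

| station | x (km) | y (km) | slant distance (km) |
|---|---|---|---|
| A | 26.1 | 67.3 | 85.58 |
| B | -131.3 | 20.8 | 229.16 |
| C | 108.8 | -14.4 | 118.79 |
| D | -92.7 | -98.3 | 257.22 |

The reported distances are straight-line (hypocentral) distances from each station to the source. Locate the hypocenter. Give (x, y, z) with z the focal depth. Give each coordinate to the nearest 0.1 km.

(80.1, 80.8, 65.0)

Each station gives a sphere (x−x_i)² + (y−y_i)² + z² = d_i² (stations at z=0).
Subtracting the A sphere from B and C: z² cancels, leaving linear equations in x and y:
-314.8 x − 93.0 y = -32728.54
165.4 x − 163.4 y = 47.17
Solving: x ≈ 80.099, y ≈ 80.790 km (keep extra digits for the depth step; rounded: 80.1, 80.8).
Then from the A sphere: z² = 85.58² − (x − 26.1)² − (y − 67.3)² with x = 80.099, y = 80.790, so z ≈ 65.008 ≈ 65.0 km.
Check against D (with the unrounded solution): distance 257.21 ≈ 257.22 km. ✓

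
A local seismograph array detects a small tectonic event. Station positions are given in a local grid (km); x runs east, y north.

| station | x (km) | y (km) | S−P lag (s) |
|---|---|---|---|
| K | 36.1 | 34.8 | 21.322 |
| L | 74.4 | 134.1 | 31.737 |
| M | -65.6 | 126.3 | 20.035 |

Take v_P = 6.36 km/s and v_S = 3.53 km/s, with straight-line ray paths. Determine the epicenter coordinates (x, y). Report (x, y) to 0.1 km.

Distance from S−P lag: d = Δt · v_P v_S / (v_P − v_S) = Δt · (6.36·3.53)/(6.36−3.53) ≈ 7.9331·Δt.
So d_K = 169.15, d_L = 251.77, d_M = 158.94 km.
Circle about each station: (x − 36.1)² + (y − 34.8)² = 169.15²; (x − 74.4)² + (y − 134.1)² = 251.77²; (x + 65.6)² + (y − 126.3)² = 158.94².
Subtracting pairs of circle equations eliminates x²+y² and gives linear equations (the radical axes):
76.6 x + 198.6 y = -13772.49
-203.4 x + 183.0 y = 21090.60
Solving the 2×2 system: x ≈ -123.3, y ≈ -21.8 km.
Check against K (with the unrounded x, y): √((x − 36.1)²+(y − 34.8)²) = 169.15 ≈ 169.15 km. ✓

(-123.3, -21.8)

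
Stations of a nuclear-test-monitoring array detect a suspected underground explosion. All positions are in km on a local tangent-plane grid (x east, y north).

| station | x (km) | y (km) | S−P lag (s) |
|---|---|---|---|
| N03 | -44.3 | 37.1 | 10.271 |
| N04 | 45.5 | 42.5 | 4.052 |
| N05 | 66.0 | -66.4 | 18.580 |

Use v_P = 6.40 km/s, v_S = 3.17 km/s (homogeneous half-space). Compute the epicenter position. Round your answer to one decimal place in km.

Distance from S−P lag: d = Δt · v_P v_S / (v_P − v_S) = Δt · (6.40·3.17)/(6.40−3.17) ≈ 6.2811·Δt.
So d_N03 = 64.51, d_N04 = 25.45, d_N05 = 116.70 km.
Circle about each station: (x + 44.3)² + (y − 37.1)² = 64.51²; (x − 45.5)² + (y − 42.5)² = 25.45²; (x − 66.0)² + (y + 66.4)² = 116.70².
Subtracting the N03 equation from the N04 and N05 equations removes the quadratic terms:
179.6 x + 10.8 y = 4051.44
220.6 x − 207.0 y = -4031.29
Solving the 2×2 system: x ≈ 20.1, y ≈ 40.9 km.

x ≈ 20.1 km, y ≈ 40.9 km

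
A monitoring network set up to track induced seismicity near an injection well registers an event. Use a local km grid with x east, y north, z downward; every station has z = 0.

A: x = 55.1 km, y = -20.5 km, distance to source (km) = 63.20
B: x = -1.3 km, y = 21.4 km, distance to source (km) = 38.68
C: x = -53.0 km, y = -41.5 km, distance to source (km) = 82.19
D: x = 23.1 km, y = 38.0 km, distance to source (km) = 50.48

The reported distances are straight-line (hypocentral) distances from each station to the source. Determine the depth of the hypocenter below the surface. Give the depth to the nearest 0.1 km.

Each station gives a sphere (x−x_i)² + (y−y_i)² + z² = d_i² (stations at z=0).
Subtracting the A sphere from B and C: z² cancels, leaving linear equations in x and y:
-112.8 x + 83.8 y = -498.51
-216.2 x − 42.0 y = -1685.97
Solving: x ≈ 7.098, y ≈ 3.605 km (keep extra digits for the depth step; rounded: 7.1, 3.6).
Then from the A sphere: z² = 63.20² − (x − 55.1)² − (y + 20.5)² with x = 7.098, y = 3.605, so z ≈ 33.302 ≈ 33.3 km.

depth ≈ 33.3 km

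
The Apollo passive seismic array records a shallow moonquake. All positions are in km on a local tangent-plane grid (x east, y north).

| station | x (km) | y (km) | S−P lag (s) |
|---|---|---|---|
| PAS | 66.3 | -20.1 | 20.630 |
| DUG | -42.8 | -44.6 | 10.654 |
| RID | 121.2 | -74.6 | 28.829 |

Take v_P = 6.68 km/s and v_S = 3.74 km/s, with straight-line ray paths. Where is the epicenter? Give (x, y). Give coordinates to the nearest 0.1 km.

Distance from S−P lag: d = Δt · v_P v_S / (v_P − v_S) = Δt · (6.68·3.74)/(6.68−3.74) ≈ 8.4977·Δt.
So d_PAS = 175.31, d_DUG = 90.53, d_RID = 244.98 km.
Circle about each station: (x − 66.3)² + (y + 20.1)² = 175.31²; (x + 42.8)² + (y + 44.6)² = 90.53²; (x − 121.2)² + (y + 74.6)² = 244.98².
Subtracting the PAS equation from the DUG and RID equations removes the quadratic terms:
-218.2 x − 49.0 y = 21559.22
109.8 x − 109.0 y = -13826.70
Solving the 2×2 system: x ≈ -103.8, y ≈ 22.3 km.
Check against PAS (with the unrounded x, y): √((x − 66.3)²+(y + 20.1)²) = 175.31 ≈ 175.31 km. ✓

-103.8 km east, 22.3 km north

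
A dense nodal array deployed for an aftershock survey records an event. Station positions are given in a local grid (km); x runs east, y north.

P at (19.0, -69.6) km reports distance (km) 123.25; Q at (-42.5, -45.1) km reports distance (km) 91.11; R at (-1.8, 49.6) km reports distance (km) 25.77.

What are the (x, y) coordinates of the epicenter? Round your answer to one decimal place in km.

(-27.1, 44.7)

Circle about each station: (x − 19.0)² + (y + 69.6)² = 123.25²; (x + 42.5)² + (y + 45.1)² = 91.11²; (x + 1.8)² + (y − 49.6)² = 25.77².
Subtracting the P equation from the Q and R equations removes the quadratic terms:
-123.0 x + 49.0 y = 5524.63
-41.6 x + 238.4 y = 11784.71
Solving the 2×2 system: x ≈ -27.1, y ≈ 44.7 km.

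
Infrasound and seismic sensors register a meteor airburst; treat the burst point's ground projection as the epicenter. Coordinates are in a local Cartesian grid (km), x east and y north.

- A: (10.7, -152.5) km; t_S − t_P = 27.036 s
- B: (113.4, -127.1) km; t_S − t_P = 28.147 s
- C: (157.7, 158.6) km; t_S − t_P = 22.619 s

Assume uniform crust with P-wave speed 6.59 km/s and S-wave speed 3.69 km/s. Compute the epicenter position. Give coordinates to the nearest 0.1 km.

-11.6 km east, 73.1 km north

Distance from S−P lag: d = Δt · v_P v_S / (v_P − v_S) = Δt · (6.59·3.69)/(6.59−3.69) ≈ 8.3852·Δt.
So d_A = 226.70, d_B = 236.02, d_C = 189.66 km.
Circle about each station: (x − 10.7)² + (y + 152.5)² = 226.70²; (x − 113.4)² + (y + 127.1)² = 236.02²; (x − 157.7)² + (y − 158.6)² = 189.66².
Subtracting the A equation from the B and C equations removes the quadratic terms:
205.4 x + 50.8 y = 1330.68
294.0 x + 622.2 y = 42074.48
Solving the 2×2 system: x ≈ -11.6, y ≈ 73.1 km.
Check against A (with the unrounded x, y): √((x − 10.7)²+(y + 152.5)²) = 226.70 ≈ 226.70 km. ✓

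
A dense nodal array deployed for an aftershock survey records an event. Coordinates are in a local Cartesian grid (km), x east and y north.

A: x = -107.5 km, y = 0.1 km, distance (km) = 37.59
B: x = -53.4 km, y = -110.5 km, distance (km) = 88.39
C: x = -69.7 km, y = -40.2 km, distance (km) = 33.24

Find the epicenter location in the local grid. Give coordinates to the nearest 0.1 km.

-102.8 km east, -37.2 km north

Circle about each station: (x + 107.5)² + (y − 0.1)² = 37.59²; (x + 53.4)² + (y + 110.5)² = 88.39²; (x + 69.7)² + (y + 40.2)² = 33.24².
Subtracting pairs of circle equations eliminates x²+y² and gives linear equations (the radical axes):
108.2 x − 221.2 y = -2894.23
75.6 x − 80.6 y = -4774.02
Solving the 2×2 system: x ≈ -102.8, y ≈ -37.2 km.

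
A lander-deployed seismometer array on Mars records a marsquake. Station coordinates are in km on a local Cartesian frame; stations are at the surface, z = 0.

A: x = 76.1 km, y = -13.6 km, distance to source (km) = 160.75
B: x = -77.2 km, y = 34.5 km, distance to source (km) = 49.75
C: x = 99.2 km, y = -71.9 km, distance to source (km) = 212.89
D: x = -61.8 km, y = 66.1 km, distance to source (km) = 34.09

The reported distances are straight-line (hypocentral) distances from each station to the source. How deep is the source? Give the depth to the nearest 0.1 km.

34.0 km

Each station gives a sphere (x−x_i)² + (y−y_i)² + z² = d_i² (stations at z=0).
Subtracting the A sphere from B and C: z² cancels, leaving linear equations in x and y:
-306.6 x + 96.2 y = 24539.42
46.2 x − 116.6 y = -10447.51
Solving: x ≈ -59.295, y ≈ 66.107 km (keep extra digits for the depth step; rounded: -59.3, 66.1).
Then from the A sphere: z² = 160.75² − (x − 76.1)² − (y + 13.6)² with x = -59.295, y = 66.107, so z ≈ 33.993 ≈ 34.0 km.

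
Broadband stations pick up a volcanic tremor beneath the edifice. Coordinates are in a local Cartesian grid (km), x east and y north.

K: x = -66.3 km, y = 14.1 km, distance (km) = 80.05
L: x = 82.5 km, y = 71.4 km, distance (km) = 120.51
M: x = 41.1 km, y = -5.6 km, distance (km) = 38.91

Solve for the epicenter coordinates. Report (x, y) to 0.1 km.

Circle about each station: (x + 66.3)² + (y − 14.1)² = 80.05²; (x − 82.5)² + (y − 71.4)² = 120.51²; (x − 41.1)² + (y + 5.6)² = 38.91².
Subtracting pairs of circle equations eliminates x²+y² and gives linear equations (the radical axes):
297.6 x + 114.6 y = -804.95
214.8 x − 39.4 y = 2020.08
Solving the 2×2 system: x ≈ 5.5, y ≈ -21.3 km.

x ≈ 5.5 km, y ≈ -21.3 km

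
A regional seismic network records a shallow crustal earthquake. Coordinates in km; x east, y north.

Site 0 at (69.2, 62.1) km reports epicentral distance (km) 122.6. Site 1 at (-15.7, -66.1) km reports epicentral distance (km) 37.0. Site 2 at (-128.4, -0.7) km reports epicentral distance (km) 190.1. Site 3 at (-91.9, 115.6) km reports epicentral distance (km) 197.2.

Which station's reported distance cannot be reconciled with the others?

Site 2

Solve using three stations at a time. Using Site 0, Site 1, Site 3 (subtract circle equations pairwise → linear system) gives (x, y) ≈ (17.0, -48.8).
Distances from that point to each station vs reported:
  Site 0: calculated 122.6 vs reported 122.6 → residual 0.0 km
  Site 1: calculated 37.0 vs reported 37.0 → residual 0.0 km
  Site 2: calculated 153.1 vs reported 190.1 → residual 37.0 km
  Site 3: calculated 197.2 vs reported 197.2 → residual 0.0 km
Site 0, Site 1, Site 3 are mutually consistent (residuals ≈ 0); Site 2 is off by 37.0 km.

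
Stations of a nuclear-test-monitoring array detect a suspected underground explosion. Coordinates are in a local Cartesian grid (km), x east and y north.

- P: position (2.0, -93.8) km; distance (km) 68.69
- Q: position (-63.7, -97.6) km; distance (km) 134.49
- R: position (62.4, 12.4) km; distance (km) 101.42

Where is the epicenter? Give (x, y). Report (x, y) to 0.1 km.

Circle about each station: (x − 2.0)² + (y + 93.8)² = 68.69²; (x + 63.7)² + (y + 97.6)² = 134.49²; (x − 62.4)² + (y − 12.4)² = 101.42².
Subtracting the P equation from the Q and R equations removes the quadratic terms:
-131.4 x − 7.6 y = -8588.23
120.8 x + 212.4 y = -10322.62
Solving the 2×2 system: x ≈ 70.5, y ≈ -88.7 km.

x ≈ 70.5 km, y ≈ -88.7 km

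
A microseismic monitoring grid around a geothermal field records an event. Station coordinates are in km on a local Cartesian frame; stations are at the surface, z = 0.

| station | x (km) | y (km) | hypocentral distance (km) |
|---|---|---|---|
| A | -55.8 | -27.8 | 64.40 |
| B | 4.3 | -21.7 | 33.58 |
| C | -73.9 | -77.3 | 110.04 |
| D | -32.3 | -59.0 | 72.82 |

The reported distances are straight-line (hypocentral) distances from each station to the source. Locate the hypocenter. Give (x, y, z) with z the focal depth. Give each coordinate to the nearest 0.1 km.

x ≈ -3.7 km, y ≈ 5.5 km, depth ≈ 18.0 km

Each station gives a sphere (x−x_i)² + (y−y_i)² + z² = d_i² (stations at z=0).
Subtracting the A sphere from B and C: z² cancels, leaving linear equations in x and y:
120.2 x + 12.2 y = -377.36
-36.2 x − 99.0 y = -411.42
Solving: x ≈ -3.698, y ≈ 5.508 km (keep extra digits for the depth step; rounded: -3.7, 5.5).
Then from the A sphere: z² = 64.40² − (x + 55.8)² − (y + 27.8)² with x = -3.698, y = 5.508, so z ≈ 17.981 ≈ 18.0 km.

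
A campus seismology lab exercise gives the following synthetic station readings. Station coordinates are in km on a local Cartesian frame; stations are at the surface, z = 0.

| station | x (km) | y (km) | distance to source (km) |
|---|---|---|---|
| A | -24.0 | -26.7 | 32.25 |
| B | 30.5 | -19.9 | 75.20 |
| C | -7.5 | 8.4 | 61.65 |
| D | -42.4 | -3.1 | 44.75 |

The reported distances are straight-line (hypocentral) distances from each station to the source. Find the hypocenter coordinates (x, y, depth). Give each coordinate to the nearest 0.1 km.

Each station gives a sphere (x−x_i)² + (y−y_i)² + z² = d_i² (stations at z=0).
Subtracting the A sphere from B and C: z² cancels, leaving linear equations in x and y:
109.0 x + 13.6 y = -4577.61
33.0 x + 70.2 y = -3922.74
Solving: x ≈ -37.207, y ≈ -38.389 km (keep extra digits for the depth step; rounded: -37.2, -38.4).
Then from the A sphere: z² = 32.25² − (x + 24.0)² − (y + 26.7)² with x = -37.207, y = -38.389, so z ≈ 27.000 ≈ 27.0 km.

x ≈ -37.2 km, y ≈ -38.4 km, depth ≈ 27.0 km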